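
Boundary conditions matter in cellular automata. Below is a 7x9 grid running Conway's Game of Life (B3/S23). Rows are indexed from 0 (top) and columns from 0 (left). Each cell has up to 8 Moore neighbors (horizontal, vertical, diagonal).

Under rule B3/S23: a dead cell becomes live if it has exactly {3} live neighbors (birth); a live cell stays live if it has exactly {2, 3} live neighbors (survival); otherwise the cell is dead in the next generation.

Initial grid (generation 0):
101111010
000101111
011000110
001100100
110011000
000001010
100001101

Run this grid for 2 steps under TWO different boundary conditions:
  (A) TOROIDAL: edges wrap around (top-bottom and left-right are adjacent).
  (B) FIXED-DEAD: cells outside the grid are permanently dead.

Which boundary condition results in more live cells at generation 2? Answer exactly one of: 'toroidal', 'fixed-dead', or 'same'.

Answer: same

Derivation:
Under TOROIDAL boundary, generation 2:
000100001
000100001
010111011
100000111
110001011
000000000
000100001
Population = 21

Under FIXED-DEAD boundary, generation 2:
000000011
001110001
000111001
100000110
000001010
110100010
000000110
Population = 21

Comparison: toroidal=21, fixed-dead=21 -> same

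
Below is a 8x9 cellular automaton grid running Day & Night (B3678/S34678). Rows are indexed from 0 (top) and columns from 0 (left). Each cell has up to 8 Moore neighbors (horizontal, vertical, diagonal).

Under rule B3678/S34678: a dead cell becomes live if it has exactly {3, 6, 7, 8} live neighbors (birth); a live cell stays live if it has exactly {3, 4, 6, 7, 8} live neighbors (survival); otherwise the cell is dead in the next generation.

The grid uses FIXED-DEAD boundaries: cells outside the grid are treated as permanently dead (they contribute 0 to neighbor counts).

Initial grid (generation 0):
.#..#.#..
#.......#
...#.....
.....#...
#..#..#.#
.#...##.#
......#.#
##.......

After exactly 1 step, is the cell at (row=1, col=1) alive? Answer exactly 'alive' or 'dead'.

Simulating step by step:
Generation 0 (given above): 19 live cells
Generation 1: 9 live cells
.........
.........
.........
....#....
....#.#..
.....###.
##...#...
.........

Cell (1,1) at generation 1: 0 -> dead

Answer: dead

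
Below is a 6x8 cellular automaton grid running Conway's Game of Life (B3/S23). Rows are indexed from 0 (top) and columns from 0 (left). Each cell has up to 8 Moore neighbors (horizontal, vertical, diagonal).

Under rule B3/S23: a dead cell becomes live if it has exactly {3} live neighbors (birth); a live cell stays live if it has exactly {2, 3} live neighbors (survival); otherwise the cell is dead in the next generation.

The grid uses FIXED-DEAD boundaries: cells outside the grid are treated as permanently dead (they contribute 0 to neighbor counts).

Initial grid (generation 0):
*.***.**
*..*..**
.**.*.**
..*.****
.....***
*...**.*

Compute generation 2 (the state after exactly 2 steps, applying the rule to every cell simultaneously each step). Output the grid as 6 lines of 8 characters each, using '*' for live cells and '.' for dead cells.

Answer: .******.
*.....*.
*.*.....
.*..*...
..**.*..
....*...

Derivation:
Simulating step by step:
Generation 0 (given above): 27 live cells
Generation 1: 18 live cells
.*******
*.......
.**.*...
.**.*...
...*....
....**.*
Generation 2: 16 live cells
(generation 2 grid is the final answer)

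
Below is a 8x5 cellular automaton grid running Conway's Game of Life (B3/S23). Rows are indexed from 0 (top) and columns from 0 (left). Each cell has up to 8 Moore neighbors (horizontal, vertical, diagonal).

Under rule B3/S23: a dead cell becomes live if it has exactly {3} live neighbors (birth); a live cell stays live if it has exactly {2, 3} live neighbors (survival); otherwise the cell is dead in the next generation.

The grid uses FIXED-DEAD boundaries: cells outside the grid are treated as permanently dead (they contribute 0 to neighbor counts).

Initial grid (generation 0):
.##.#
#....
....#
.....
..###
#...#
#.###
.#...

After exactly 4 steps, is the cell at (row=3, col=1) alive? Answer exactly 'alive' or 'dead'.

Answer: dead

Derivation:
Simulating step by step:
Generation 0 (given above): 15 live cells
Generation 1: 13 live cells
.#...
.#.#.
.....
....#
...##
.....
#.###
.###.
Generation 2: 10 live cells
..#..
..#..
.....
...##
...##
..#..
....#
.#..#
Generation 3: 7 live cells
.....
.....
...#.
...##
..#.#
....#
...#.
.....
Generation 4: 6 live cells
.....
.....
...##
..#.#
....#
....#
.....
.....

Cell (3,1) at generation 4: 0 -> dead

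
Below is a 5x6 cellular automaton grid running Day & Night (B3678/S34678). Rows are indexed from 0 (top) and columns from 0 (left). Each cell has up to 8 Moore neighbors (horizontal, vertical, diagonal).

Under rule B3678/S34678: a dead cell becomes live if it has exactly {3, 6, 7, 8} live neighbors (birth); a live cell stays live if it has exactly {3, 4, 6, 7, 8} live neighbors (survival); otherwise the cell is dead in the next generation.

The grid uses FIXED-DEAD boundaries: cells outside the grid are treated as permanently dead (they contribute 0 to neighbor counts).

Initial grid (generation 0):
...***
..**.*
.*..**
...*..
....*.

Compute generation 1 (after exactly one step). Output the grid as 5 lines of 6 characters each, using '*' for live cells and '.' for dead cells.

Simulating step by step:
Generation 0 (given above): 11 live cells
Generation 1: 9 live cells
(generation 1 grid is the final answer)

Answer: ..***.
..****
....*.
.....*
......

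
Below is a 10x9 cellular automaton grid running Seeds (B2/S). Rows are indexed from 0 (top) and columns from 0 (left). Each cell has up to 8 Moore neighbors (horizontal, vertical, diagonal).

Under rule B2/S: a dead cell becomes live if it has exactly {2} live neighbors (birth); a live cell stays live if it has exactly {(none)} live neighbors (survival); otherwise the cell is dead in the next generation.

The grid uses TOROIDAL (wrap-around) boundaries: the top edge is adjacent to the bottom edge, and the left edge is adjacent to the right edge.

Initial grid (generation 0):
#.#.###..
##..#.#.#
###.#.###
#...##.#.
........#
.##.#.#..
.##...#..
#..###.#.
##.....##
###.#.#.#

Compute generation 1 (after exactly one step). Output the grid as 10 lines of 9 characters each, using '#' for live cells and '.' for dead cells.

Simulating step by step:
Generation 0 (given above): 44 live cells
Generation 1: 3 live cells
(generation 1 grid is the final answer)

Answer: .........
.........
.........
..#......
..#......
.........
........#
.........
.........
.........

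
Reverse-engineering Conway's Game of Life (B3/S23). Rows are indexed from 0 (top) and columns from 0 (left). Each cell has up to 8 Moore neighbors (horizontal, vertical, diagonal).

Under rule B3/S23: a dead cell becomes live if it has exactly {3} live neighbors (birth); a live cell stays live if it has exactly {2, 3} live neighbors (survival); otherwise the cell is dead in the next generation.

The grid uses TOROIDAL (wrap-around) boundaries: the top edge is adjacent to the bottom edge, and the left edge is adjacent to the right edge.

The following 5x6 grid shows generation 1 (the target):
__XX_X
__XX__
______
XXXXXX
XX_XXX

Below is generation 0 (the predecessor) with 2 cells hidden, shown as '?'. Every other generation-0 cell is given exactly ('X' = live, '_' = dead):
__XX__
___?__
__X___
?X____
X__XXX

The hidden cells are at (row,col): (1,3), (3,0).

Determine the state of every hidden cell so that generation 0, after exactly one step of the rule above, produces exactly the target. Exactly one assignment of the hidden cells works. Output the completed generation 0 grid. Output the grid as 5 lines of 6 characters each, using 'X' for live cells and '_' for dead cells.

Hidden generation-0 cells (in order): (1,3), (3,0).
A hidden cell only influences target cells in its own 3x3 neighborhood. Try each of the 2^2 = 4 assignments, step the completed generation 0 forward once under B3/S23, and compare with the target:
  (1,3)=_ (3,0)=_ -> step reproduces the target at every cell -> ACCEPT
  (1,3)=_ (3,0)=X -> step gives (2,1)='X' but target has '_' -> reject
  (1,3)=X (3,0)=_ -> step gives (0,3)='_' but target has 'X' -> reject
  (1,3)=X (3,0)=X -> step gives (0,3)='_' but target has 'X' -> reject
Unique solution: (1,3)=dead, (3,0)=dead.
Check: live-neighbor counts of every cell in the completed generation 0:
222343
023310
121100
323333
234332
Applying B3/S23 to generation 0 with these counts gives:
__XX_X
__XX__
______
XXXXXX
XX_XXX
which matches the target exactly.

Answer: __XX__
______
__X___
_X____
X__XXX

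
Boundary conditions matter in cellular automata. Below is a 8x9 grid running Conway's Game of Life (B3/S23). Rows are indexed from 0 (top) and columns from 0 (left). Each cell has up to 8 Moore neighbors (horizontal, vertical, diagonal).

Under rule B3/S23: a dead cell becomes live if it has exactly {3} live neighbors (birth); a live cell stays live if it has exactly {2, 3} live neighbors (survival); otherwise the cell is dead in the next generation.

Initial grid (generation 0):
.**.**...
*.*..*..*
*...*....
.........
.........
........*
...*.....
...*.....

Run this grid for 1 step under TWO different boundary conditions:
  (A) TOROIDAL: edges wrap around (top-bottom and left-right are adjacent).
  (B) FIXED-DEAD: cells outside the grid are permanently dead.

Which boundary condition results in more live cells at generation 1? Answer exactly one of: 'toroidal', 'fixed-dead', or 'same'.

Under TOROIDAL boundary, generation 1:
***.**...
*.*..*..*
**......*
.........
.........
.........
.........
...*.....
Population = 13

Under FIXED-DEAD boundary, generation 1:
.*****...
*.*..*...
.*.......
.........
.........
.........
.........
.........
Population = 9

Comparison: toroidal=13, fixed-dead=9 -> toroidal

Answer: toroidal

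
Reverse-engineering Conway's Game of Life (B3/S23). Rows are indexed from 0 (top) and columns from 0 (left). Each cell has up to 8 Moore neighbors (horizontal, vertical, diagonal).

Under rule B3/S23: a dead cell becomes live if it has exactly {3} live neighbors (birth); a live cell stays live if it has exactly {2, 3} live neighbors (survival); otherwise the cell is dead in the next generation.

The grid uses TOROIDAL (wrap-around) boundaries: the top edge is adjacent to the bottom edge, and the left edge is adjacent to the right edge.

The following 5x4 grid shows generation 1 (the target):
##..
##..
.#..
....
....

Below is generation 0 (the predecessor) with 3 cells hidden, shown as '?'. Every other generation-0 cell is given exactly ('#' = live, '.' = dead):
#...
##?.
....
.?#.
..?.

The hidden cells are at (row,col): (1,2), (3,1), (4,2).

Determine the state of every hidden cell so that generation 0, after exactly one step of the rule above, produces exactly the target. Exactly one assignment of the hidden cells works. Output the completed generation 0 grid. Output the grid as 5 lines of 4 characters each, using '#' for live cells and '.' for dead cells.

Hidden generation-0 cells (in order): (1,2), (3,1), (4,2).
A hidden cell only influences target cells in its own 3x3 neighborhood. Try each of the 2^3 = 8 assignments, step the completed generation 0 forward once under B3/S23, and compare with the target:
  (1,2)=. (3,1)=. (4,2)=. -> step reproduces the target at every cell -> ACCEPT
  (1,2)=. (3,1)=. (4,2)=# -> step gives (0,1)='.' but target has '#' -> reject
  (1,2)=. (3,1)=# (4,2)=. -> step gives (2,0)='#' but target has '.' -> reject
  (1,2)=. (3,1)=# (4,2)=# -> step gives (0,1)='.' but target has '#' -> reject
  (1,2)=# (3,1)=. (4,2)=. -> step gives (0,1)='.' but target has '#' -> reject
  (1,2)=# (3,1)=. (4,2)=# -> step gives (0,1)='.' but target has '#' -> reject
  (1,2)=# (3,1)=# (4,2)=. -> step gives (0,1)='.' but target has '#' -> reject
  (1,2)=# (3,1)=# (4,2)=# -> step gives (0,1)='.' but target has '#' -> reject
Unique solution: (1,2)=dead, (3,1)=dead, (4,2)=dead.
Check: live-neighbor counts of every cell in the completed generation 0:
2312
2212
2322
0101
1212
Applying B3/S23 to generation 0 with these counts gives:
##..
##..
.#..
....
....
which matches the target exactly.

Answer: #...
##..
....
..#.
....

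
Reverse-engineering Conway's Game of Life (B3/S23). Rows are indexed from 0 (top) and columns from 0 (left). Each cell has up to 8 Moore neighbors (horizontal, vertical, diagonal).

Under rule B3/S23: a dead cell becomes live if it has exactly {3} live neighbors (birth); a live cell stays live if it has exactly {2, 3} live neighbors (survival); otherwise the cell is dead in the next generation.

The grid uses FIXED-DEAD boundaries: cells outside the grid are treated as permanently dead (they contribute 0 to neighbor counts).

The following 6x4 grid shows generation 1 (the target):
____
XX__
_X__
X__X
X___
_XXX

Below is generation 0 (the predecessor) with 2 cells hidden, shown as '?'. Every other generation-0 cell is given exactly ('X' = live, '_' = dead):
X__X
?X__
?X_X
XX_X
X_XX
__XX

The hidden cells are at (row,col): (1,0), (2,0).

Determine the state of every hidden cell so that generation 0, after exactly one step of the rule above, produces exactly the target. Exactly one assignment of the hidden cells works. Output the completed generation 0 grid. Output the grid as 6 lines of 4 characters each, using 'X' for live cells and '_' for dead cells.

Answer: X__X
_X__
_X_X
XX_X
X_XX
__XX

Derivation:
Hidden generation-0 cells (in order): (1,0), (2,0).
A hidden cell only influences target cells in its own 3x3 neighborhood. Try each of the 2^2 = 4 assignments, step the completed generation 0 forward once under B3/S23, and compare with the target:
  (1,0)=_ (2,0)=_ -> step reproduces the target at every cell -> ACCEPT
  (1,0)=_ (2,0)=X -> step gives (1,0)='_' but target has 'X' -> reject
  (1,0)=X (2,0)=_ -> step gives (0,0)='X' but target has '_' -> reject
  (1,0)=X (2,0)=X -> step gives (0,0)='X' but target has '_' -> reject
Unique solution: (1,0)=dead, (2,0)=dead.
Check: live-neighbor counts of every cell in the completed generation 0:
1220
3242
4351
3463
2554
1333
Applying B3/S23 to generation 0 with these counts gives:
____
XX__
_X__
X__X
X___
_XXX
which matches the target exactly.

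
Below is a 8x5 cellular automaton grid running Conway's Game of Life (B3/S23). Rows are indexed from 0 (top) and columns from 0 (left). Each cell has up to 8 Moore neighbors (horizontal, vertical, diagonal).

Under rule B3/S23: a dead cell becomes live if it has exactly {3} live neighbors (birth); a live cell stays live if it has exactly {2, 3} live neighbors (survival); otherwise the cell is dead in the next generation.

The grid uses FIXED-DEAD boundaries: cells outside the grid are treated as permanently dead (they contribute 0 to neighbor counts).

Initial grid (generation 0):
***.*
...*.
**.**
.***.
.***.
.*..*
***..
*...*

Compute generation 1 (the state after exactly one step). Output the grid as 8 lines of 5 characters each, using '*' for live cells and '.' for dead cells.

Answer: .***.
.....
**..*
.....
*...*
.....
*.**.
*....

Derivation:
Simulating step by step:
Generation 0 (given above): 22 live cells
Generation 1: 12 live cells
(generation 1 grid is the final answer)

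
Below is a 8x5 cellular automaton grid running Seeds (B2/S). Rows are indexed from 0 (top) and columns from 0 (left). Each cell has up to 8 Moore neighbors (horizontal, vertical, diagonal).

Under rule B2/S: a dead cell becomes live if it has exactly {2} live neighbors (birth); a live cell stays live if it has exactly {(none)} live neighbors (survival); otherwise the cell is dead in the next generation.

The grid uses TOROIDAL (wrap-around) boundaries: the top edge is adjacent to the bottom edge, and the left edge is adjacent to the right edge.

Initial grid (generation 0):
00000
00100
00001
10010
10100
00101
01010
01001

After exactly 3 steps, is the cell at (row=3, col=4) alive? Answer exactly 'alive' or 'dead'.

Answer: dead

Derivation:
Simulating step by step:
Generation 0 (given above): 12 live cells
Generation 1: 10 live cells
11110
00010
11100
00100
00000
00000
00000
00010
Generation 2: 4 live cells
00000
00000
00001
10010
00000
00000
00000
10000
Generation 3: 3 live cells
00000
00000
10010
00000
00001
00000
00000
00000

Cell (3,4) at generation 3: 0 -> dead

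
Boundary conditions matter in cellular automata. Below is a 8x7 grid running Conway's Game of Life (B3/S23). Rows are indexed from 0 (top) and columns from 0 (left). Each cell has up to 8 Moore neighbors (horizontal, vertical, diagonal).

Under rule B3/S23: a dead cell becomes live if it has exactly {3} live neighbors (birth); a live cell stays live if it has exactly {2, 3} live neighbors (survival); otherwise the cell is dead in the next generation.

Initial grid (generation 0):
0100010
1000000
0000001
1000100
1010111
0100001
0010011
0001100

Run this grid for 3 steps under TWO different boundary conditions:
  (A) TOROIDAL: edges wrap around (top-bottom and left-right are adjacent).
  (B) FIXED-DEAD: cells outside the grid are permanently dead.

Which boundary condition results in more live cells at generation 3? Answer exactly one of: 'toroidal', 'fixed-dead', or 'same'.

Under TOROIDAL boundary, generation 3:
0000000
1000100
0011000
1111000
0001000
0100010
0010010
0000000
Population = 13

Under FIXED-DEAD boundary, generation 3:
0000000
0000000
0001000
0001000
0111000
1100000
0110011
0000000
Population = 11

Comparison: toroidal=13, fixed-dead=11 -> toroidal

Answer: toroidal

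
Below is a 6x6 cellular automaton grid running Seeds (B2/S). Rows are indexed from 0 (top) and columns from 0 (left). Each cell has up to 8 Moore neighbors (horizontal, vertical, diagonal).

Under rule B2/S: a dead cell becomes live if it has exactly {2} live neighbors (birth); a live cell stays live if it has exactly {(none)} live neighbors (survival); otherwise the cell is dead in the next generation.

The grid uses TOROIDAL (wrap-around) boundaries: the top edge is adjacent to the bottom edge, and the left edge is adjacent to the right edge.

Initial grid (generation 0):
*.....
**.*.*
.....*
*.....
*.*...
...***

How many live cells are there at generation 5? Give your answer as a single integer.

Answer: 0

Derivation:
Simulating step by step:
Generation 0 (given above): 12 live cells
Generation 1: 3 live cells
......
..*...
..*...
......
......
..*...
Generation 2: 7 live cells
.***..
.*.*..
.*.*..
......
......
......
Generation 3: 7 live cells
*...*.
......
*...*.
..*...
......
.*.*..
Generation 4: 20 live cells
.***.*
**.**.
.*.*.*
.*.*.*
.*.*..
*.*.**
Generation 5: 0 live cells
......
......
......
......
......
......
Population at generation 5: 0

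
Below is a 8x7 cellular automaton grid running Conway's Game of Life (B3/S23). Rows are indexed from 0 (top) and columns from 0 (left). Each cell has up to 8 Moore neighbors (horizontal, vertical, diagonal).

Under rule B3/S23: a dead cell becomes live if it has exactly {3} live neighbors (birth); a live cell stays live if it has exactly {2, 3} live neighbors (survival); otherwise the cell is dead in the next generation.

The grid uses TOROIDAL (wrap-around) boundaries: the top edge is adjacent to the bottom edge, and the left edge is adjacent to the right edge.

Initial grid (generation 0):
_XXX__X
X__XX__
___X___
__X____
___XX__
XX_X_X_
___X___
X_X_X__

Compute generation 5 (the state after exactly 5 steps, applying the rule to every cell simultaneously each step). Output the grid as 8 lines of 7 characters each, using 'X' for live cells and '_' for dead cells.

Answer: ___X___
_______
_XX_X__
__XX___
___X___
_X_XX__
_X_X___
_X_X___

Derivation:
Simulating step by step:
Generation 0 (given above): 19 live cells
Generation 1: 19 live cells
_____XX
XX__X__
__XXX__
__X_X__
_X_XX__
___X___
X__X__X
X___X__
Generation 2: 23 live cells
_X__XXX
XXX_X_X
__X_XX_
_X___X_
____X__
X__X___
X__XX_X
X___X__
Generation 3: 19 live cells
__X_X__
__X____
__X_X__
___X_X_
____X__
X__X_XX
XX_XXXX
_X_____
Generation 4: 17 live cells
_XXX___
_XX____
__X_X__
___X_X_
___X___
_XXX___
_X_X___
_X____X
Generation 5: 14 live cells
(generation 5 grid is the final answer)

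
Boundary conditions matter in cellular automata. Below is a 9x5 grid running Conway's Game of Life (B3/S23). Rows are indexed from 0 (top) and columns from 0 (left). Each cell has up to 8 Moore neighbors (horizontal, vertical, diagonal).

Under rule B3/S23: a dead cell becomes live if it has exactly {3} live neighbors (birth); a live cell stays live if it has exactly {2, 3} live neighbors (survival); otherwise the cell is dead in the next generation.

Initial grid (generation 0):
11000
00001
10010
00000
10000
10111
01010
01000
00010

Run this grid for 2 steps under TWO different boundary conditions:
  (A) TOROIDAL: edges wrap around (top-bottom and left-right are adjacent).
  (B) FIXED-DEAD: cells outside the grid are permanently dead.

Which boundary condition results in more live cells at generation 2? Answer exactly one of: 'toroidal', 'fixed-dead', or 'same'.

Under TOROIDAL boundary, generation 2:
00111
00011
00011
00011
11010
10010
01011
10000
11001
Population = 21

Under FIXED-DEAD boundary, generation 2:
00000
00000
00000
00000
01011
10000
11001
00000
00000
Population = 7

Comparison: toroidal=21, fixed-dead=7 -> toroidal

Answer: toroidal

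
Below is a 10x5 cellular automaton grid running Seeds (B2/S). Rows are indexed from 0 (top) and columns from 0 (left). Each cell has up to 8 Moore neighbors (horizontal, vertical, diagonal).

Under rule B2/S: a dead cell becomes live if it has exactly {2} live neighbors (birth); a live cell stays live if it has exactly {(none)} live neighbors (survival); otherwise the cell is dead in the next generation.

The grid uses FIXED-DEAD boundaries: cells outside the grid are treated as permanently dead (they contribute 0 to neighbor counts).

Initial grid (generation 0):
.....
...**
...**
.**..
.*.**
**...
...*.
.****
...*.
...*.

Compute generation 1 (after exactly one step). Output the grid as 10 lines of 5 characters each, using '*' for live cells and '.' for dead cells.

Answer: ...**
..*..
.*...
*....
.....
.....
.....
.....
.*...
..*.*

Derivation:
Simulating step by step:
Generation 0 (given above): 18 live cells
Generation 1: 8 live cells
(generation 1 grid is the final answer)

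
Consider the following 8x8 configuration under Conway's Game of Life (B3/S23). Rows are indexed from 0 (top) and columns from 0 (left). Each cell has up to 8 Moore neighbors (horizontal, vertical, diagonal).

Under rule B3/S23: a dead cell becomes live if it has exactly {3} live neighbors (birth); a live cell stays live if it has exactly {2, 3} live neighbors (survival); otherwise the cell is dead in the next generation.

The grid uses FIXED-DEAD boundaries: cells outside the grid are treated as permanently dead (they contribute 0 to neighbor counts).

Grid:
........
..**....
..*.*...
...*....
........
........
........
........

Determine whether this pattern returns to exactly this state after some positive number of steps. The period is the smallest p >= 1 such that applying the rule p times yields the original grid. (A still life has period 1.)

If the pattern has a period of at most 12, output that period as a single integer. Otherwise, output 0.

Simulating and comparing each generation to the original:
Gen 0 (original, given above): 5 live cells
Gen 1: 5 live cells, MATCHES original -> period = 1

Answer: 1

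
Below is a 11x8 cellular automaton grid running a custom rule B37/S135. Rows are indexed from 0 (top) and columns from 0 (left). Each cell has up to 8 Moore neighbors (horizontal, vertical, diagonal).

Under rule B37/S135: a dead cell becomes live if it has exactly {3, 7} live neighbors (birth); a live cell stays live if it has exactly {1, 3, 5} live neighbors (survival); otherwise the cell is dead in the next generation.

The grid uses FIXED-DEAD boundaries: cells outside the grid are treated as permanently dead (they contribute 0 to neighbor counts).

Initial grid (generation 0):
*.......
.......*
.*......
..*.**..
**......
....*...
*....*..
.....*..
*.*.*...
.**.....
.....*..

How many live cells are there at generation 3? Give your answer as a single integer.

Answer: 19

Derivation:
Simulating step by step:
Generation 0 (given above): 18 live cells
Generation 1: 19 live cells
........
........
.*......
*...**..
*..***..
**..*...
....*...
.*..*...
*..**...
.*.*....
........
Generation 2: 20 live cells
........
........
.*......
.*.*.*..
*..**...
........
**.*.*..
.*..**..
.*.**...
.**.*...
........
Generation 3: 19 live cells
........
........
.**.....
*....*..
*.*.*...
****....
..**....
.*..**..
**......
..*.....
........
Population at generation 3: 19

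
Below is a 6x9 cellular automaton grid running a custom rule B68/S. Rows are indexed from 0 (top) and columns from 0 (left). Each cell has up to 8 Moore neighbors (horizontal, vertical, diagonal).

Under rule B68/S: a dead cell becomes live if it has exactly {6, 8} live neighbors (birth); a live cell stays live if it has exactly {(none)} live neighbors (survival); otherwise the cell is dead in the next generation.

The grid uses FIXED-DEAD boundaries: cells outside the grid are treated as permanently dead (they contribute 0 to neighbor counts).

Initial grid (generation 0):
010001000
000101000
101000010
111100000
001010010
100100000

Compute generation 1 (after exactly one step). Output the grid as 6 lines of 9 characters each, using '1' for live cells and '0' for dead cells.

Simulating step by step:
Generation 0 (given above): 16 live cells
Generation 1: 0 live cells
(generation 1 grid is the final answer)

Answer: 000000000
000000000
000000000
000000000
000000000
000000000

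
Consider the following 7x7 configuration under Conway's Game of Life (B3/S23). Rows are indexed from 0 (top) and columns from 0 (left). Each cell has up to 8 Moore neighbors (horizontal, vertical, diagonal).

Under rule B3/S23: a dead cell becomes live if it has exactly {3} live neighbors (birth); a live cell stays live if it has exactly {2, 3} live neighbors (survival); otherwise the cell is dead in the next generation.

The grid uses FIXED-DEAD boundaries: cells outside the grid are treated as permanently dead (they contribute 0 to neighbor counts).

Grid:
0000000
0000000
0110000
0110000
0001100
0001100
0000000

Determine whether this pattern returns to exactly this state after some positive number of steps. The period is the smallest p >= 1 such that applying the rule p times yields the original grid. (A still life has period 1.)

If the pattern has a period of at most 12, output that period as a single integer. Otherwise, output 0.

Simulating and comparing each generation to the original:
Gen 0 (original, given above): 8 live cells
Gen 1: 6 live cells, differs from original
Gen 2: 8 live cells, MATCHES original -> period = 2

Answer: 2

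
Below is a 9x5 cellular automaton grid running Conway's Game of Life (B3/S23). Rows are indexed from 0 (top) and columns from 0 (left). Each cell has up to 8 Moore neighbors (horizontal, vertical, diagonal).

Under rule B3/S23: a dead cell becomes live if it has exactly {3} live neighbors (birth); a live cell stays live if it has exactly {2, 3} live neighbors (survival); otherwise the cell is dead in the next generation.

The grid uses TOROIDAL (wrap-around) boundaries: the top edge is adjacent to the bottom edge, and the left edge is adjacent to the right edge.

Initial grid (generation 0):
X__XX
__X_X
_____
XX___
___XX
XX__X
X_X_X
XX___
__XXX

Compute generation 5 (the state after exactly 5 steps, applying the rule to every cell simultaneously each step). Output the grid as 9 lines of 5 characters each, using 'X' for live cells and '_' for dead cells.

Simulating step by step:
Generation 0 (given above): 20 live cells
Generation 1: 15 live cells
XX___
X___X
XX___
X___X
__XX_
_XX__
__XX_
_____
__X__
Generation 2: 20 live cells
XX__X
____X
_X___
X_XXX
X_XXX
_X___
_XXX_
__XX_
_X___
Generation 3: 12 live cells
_X__X
_X__X
_XX__
_____
_____
_____
_X_X_
___X_
_X_XX
Generation 4: 12 live cells
_X__X
_X_X_
XXX__
_____
_____
_____
__X__
X__X_
___XX
Generation 5: 11 live cells
(generation 5 grid is the final answer)

Answer: ____X
___XX
XXX__
_X___
_____
_____
_____
__XX_
__XX_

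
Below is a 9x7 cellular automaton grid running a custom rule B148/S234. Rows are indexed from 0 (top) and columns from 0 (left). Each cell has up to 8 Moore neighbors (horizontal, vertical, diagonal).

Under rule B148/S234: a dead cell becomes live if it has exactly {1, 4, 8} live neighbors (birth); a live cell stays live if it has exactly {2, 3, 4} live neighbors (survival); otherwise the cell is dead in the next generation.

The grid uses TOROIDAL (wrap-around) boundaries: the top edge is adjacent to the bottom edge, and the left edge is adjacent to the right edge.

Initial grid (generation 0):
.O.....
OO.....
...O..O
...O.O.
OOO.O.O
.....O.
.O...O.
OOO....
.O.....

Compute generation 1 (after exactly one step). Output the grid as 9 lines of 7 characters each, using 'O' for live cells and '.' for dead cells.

Answer: OO....O
OO.OOO.
......O
O.OOOOO
OOO.OOO
OO...OO
.O.O...
OOOOOO.
OOOO..O

Derivation:
Simulating step by step:
Generation 0 (given above): 19 live cells
Generation 1: 38 live cells
(generation 1 grid is the final answer)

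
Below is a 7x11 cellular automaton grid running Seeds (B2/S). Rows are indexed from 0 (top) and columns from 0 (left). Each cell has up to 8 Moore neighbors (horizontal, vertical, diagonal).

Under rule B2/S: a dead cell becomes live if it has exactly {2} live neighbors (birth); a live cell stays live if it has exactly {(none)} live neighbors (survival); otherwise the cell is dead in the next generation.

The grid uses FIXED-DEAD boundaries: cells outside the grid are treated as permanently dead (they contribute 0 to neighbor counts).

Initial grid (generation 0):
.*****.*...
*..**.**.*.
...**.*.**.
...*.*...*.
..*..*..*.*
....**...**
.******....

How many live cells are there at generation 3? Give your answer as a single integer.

Simulating step by step:
Generation 0 (given above): 34 live cells
Generation 1: 6 live cells
*..........
..........*
...........
...........
...........
.......**..
.........**
Generation 2: 4 live cells
...........
...........
...........
...........
.......**..
..........*
.......*...
Generation 3: 5 live cells
...........
...........
...........
.......**..
.........*.
......*..*.
...........
Population at generation 3: 5

Answer: 5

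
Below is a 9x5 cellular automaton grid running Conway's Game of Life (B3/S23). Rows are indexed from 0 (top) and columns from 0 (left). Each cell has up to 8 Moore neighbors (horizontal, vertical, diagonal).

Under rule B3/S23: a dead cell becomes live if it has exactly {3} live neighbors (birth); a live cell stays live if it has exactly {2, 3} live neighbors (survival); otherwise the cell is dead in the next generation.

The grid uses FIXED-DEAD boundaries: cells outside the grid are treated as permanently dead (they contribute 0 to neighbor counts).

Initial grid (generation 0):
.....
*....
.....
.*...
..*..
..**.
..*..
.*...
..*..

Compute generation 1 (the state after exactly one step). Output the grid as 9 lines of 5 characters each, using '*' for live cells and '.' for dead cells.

Answer: .....
.....
.....
.....
.***.
.***.
.***.
.**..
.....

Derivation:
Simulating step by step:
Generation 0 (given above): 8 live cells
Generation 1: 11 live cells
(generation 1 grid is the final answer)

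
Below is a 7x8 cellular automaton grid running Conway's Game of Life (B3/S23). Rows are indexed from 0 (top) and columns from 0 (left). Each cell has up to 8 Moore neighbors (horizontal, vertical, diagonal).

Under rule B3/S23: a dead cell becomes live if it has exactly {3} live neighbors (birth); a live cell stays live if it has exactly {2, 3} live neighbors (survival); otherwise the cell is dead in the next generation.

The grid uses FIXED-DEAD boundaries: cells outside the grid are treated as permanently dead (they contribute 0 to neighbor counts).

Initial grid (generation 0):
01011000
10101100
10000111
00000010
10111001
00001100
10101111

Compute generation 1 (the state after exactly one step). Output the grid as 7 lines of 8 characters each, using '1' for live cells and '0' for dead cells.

Simulating step by step:
Generation 0 (given above): 25 live cells
Generation 1: 21 live cells
(generation 1 grid is the final answer)

Answer: 01111100
10100000
01001001
01011000
00011010
00100001
00011010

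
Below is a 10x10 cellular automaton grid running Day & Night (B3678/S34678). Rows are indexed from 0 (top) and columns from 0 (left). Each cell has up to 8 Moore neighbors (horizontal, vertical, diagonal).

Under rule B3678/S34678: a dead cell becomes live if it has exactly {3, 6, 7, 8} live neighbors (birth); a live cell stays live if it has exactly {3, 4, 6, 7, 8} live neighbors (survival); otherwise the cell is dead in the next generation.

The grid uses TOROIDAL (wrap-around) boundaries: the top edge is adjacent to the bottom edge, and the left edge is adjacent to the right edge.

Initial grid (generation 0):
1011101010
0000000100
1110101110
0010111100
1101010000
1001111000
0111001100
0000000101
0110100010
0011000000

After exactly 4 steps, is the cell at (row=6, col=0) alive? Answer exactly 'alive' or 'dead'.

Answer: alive

Derivation:
Simulating step by step:
Generation 0 (given above): 41 live cells
Generation 1: 40 live cells
0111000100
1000100000
0100000010
0110100111
0101111100
1011011100
1011001110
1000001100
0010000000
0001010101
Generation 2: 43 live cells
1011001010
0001000000
0111000110
0110100110
0110001001
0000101101
0011101110
0011001111
0000000110
0101101010
Generation 3: 45 live cells
0111010001
0011100011
0101100110
0010001111
0110001000
1100001000
0010100110
0011111111
0000110100
0001010110
Generation 4: 43 live cells
1000101101
0011010111
1000111010
1010011010
0110011011
0101010000
1010100010
0000000000
0010101011
0001110010

Cell (6,0) at generation 4: 1 -> alive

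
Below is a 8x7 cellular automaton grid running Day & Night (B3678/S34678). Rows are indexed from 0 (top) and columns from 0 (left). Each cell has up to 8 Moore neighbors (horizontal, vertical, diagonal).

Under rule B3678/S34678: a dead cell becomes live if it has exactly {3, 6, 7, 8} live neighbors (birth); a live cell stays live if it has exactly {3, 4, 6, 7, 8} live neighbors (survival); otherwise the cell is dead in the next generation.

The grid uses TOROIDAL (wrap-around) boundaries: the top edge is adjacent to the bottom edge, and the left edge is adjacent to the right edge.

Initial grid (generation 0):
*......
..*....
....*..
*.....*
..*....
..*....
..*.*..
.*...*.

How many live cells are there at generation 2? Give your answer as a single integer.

Simulating step by step:
Generation 0 (given above): 11 live cells
Generation 1: 5 live cells
.*.....
.......
.......
.......
.*.....
.*.....
.*.*...
.......
Generation 2: 3 live cells
.......
.......
.......
.......
.......
*......
..*....
..*....
Population at generation 2: 3

Answer: 3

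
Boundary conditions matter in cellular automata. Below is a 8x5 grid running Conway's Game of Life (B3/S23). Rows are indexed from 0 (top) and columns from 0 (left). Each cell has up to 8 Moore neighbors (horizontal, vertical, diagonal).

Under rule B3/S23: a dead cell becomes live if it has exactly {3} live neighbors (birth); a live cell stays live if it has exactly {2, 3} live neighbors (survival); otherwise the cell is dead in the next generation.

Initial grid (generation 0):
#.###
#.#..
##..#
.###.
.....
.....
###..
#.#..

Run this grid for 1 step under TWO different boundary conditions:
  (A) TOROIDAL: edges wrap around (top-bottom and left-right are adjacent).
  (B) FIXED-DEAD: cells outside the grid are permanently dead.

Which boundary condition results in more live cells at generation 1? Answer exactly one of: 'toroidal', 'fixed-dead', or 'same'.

Under TOROIDAL boundary, generation 1:
#.#..
..#..
....#
.####
..#..
.#...
#.#..
.....
Population = 12

Under FIXED-DEAD boundary, generation 1:
..##.
#.#.#
#....
####.
..#..
.#...
#.#..
#.#..
Population = 16

Comparison: toroidal=12, fixed-dead=16 -> fixed-dead

Answer: fixed-dead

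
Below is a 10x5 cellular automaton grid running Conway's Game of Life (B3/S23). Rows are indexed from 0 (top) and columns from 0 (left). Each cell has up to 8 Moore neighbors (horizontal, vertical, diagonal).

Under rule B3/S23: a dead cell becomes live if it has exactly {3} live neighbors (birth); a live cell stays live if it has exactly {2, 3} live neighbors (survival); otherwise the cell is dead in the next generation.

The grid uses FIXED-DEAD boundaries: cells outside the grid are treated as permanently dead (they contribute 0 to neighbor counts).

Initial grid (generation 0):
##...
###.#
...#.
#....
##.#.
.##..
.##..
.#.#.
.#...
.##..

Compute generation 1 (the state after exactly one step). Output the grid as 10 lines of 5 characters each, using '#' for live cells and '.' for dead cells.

Answer: #.#..
#.##.
#.##.
###..
#....
...#.
#..#.
##...
##...
.##..

Derivation:
Simulating step by step:
Generation 0 (given above): 20 live cells
Generation 1: 21 live cells
(generation 1 grid is the final answer)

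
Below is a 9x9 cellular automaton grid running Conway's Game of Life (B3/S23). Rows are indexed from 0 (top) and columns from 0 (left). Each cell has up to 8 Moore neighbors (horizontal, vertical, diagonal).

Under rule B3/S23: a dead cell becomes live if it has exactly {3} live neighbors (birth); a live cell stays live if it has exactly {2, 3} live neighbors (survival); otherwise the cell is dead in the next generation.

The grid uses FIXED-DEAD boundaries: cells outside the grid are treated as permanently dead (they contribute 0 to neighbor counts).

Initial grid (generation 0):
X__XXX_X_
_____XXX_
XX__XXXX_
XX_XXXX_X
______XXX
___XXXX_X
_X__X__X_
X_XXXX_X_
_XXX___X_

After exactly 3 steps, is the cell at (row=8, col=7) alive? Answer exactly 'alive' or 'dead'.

Answer: alive

Derivation:
Simulating step by step:
Generation 0 (given above): 42 live cells
Generation 1: 31 live cells
____XX_X_
XX_X____X
XXXX____X
XXXX____X
__X_____X
___XX___X
_X_____XX
X____X_XX
_X____X__
Generation 2: 24 live cells
____X____
X__X___XX
____X__XX
X______XX
____X__XX
__XX____X
____X_X__
XX______X
______XX_
Generation 3: 18 live cells
_________
___XX__XX
______X__
______X__
___X_____
___XXX__X
_XXX___X_
_____XX__
_______X_

Cell (8,7) at generation 3: 1 -> alive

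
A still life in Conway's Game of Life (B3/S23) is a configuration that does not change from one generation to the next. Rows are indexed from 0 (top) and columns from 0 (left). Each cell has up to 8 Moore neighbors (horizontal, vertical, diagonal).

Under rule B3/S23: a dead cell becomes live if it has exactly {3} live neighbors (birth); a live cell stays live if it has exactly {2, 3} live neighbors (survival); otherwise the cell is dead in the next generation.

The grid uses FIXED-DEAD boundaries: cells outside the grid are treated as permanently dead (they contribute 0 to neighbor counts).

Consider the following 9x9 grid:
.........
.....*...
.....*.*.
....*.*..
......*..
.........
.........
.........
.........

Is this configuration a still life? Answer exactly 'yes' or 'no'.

Compute generation 1 and compare to generation 0 (given above):
Generation 1:
.........
......*..
....**...
......**.
.....*...
.........
.........
.........
.........
Cell (1,5) differs: gen0=1 vs gen1=0 -> NOT a still life.

Answer: no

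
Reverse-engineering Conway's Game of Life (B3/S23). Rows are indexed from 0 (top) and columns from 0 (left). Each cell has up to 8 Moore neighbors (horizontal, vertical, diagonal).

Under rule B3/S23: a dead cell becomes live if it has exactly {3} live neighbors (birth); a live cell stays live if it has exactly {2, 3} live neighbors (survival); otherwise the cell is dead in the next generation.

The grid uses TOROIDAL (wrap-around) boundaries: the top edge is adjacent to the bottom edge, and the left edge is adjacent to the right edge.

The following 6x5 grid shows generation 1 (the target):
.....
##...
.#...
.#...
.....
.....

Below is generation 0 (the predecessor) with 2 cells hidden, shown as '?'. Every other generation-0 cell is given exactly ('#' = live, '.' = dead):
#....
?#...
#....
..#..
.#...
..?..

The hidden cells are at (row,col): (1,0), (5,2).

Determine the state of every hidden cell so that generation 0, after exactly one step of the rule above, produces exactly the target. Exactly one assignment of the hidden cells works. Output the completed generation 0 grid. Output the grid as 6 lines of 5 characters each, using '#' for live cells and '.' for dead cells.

Hidden generation-0 cells (in order): (1,0), (5,2).
A hidden cell only influences target cells in its own 3x3 neighborhood. Try each of the 2^2 = 4 assignments, step the completed generation 0 forward once under B3/S23, and compare with the target:
  (1,0)=. (5,2)=. -> step reproduces the target at every cell -> ACCEPT
  (1,0)=. (5,2)=# -> step gives (0,1)='#' but target has '.' -> reject
  (1,0)=# (5,2)=. -> step gives (0,0)='#' but target has '.' -> reject
  (1,0)=# (5,2)=# -> step gives (0,0)='#' but target has '.' -> reject
Unique solution: (1,0)=dead, (5,2)=dead.
Check: live-neighbor counts of every cell in the completed generation 0:
12101
32102
13211
23111
11210
22101
Applying B3/S23 to generation 0 with these counts gives:
.....
##...
.#...
.#...
.....
.....
which matches the target exactly.

Answer: #....
.#...
#....
..#..
.#...
.....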